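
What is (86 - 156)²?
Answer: 4900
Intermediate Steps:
(86 - 156)² = (-70)² = 4900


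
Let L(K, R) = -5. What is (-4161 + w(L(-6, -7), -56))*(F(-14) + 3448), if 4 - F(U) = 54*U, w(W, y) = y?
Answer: -17745136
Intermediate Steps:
F(U) = 4 - 54*U
(-4161 + w(L(-6, -7), -56))*(F(-14) + 3448) = (-4161 - 56)*((4 - 54*(-14)) + 3448) = -4217*((4 + 756) + 3448) = -4217*(760 + 3448) = -4217*4208 = -17745136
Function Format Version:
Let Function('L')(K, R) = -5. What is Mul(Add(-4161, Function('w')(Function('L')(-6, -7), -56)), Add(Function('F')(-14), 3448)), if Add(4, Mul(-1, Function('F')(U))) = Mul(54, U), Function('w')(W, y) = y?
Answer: -17745136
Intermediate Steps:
Function('F')(U) = Add(4, Mul(-54, U)) (Function('F')(U) = Add(4, Mul(-1, Mul(54, U))) = Add(4, Mul(-54, U)))
Mul(Add(-4161, Function('w')(Function('L')(-6, -7), -56)), Add(Function('F')(-14), 3448)) = Mul(Add(-4161, -56), Add(Add(4, Mul(-54, -14)), 3448)) = Mul(-4217, Add(Add(4, 756), 3448)) = Mul(-4217, Add(760, 3448)) = Mul(-4217, 4208) = -17745136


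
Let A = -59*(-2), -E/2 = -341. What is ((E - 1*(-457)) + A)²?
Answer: 1580049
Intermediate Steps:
E = 682 (E = -2*(-341) = 682)
A = 118
((E - 1*(-457)) + A)² = ((682 - 1*(-457)) + 118)² = ((682 + 457) + 118)² = (1139 + 118)² = 1257² = 1580049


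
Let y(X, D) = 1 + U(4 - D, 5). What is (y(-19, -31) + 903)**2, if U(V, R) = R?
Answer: 826281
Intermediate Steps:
y(X, D) = 6 (y(X, D) = 1 + 5 = 6)
(y(-19, -31) + 903)**2 = (6 + 903)**2 = 909**2 = 826281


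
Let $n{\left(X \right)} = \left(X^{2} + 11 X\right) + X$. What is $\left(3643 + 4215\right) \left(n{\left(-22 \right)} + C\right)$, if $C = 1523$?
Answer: $13696494$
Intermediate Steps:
$n{\left(X \right)} = X^{2} + 12 X$
$\left(3643 + 4215\right) \left(n{\left(-22 \right)} + C\right) = \left(3643 + 4215\right) \left(- 22 \left(12 - 22\right) + 1523\right) = 7858 \left(\left(-22\right) \left(-10\right) + 1523\right) = 7858 \left(220 + 1523\right) = 7858 \cdot 1743 = 13696494$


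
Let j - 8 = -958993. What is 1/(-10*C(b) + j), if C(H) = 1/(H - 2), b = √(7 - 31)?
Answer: -223763/214585200725 - I*√6/1287511204350 ≈ -1.0428e-6 - 1.9025e-12*I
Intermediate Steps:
b = 2*I*√6 (b = √(-24) = 2*I*√6 ≈ 4.899*I)
j = -958985 (j = 8 - 958993 = -958985)
C(H) = 1/(-2 + H)
1/(-10*C(b) + j) = 1/(-10/(-2 + 2*I*√6) - 958985) = 1/(-958985 - 10/(-2 + 2*I*√6))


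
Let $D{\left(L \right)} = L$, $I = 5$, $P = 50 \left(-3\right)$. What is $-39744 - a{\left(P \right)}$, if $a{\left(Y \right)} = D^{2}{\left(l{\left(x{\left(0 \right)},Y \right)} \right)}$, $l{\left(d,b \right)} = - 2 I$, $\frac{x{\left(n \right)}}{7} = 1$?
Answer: $-39844$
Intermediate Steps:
$x{\left(n \right)} = 7$ ($x{\left(n \right)} = 7 \cdot 1 = 7$)
$P = -150$
$l{\left(d,b \right)} = -10$ ($l{\left(d,b \right)} = \left(-2\right) 5 = -10$)
$a{\left(Y \right)} = 100$ ($a{\left(Y \right)} = \left(-10\right)^{2} = 100$)
$-39744 - a{\left(P \right)} = -39744 - 100 = -39844$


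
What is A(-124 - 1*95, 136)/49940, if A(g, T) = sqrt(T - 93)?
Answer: sqrt(43)/49940 ≈ 0.00013131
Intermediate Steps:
A(g, T) = sqrt(-93 + T)
A(-124 - 1*95, 136)/49940 = sqrt(-93 + 136)/49940 = sqrt(43)*(1/49940) = sqrt(43)/49940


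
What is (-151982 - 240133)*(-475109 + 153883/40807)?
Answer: 7602176255554200/40807 ≈ 1.8630e+11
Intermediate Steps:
(-151982 - 240133)*(-475109 + 153883/40807) = -392115*(-475109 + 153883*(1/40807)) = -392115*(-475109 + 153883/40807) = -392115*(-19387619080/40807) = 7602176255554200/40807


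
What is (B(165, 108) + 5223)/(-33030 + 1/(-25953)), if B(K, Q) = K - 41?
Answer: -138770691/857227591 ≈ -0.16188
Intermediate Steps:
B(K, Q) = -41 + K
(B(165, 108) + 5223)/(-33030 + 1/(-25953)) = ((-41 + 165) + 5223)/(-33030 + 1/(-25953)) = (124 + 5223)/(-33030 - 1/25953) = 5347/(-857227591/25953) = 5347*(-25953/857227591) = -138770691/857227591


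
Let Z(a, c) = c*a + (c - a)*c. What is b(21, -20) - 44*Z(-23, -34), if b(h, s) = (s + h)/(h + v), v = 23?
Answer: -2238015/44 ≈ -50864.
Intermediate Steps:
Z(a, c) = a*c + c*(c - a)
b(h, s) = (h + s)/(23 + h) (b(h, s) = (s + h)/(h + 23) = (h + s)/(23 + h))
b(21, -20) - 44*Z(-23, -34) = (21 - 20)/(23 + 21) - 44*(-34)² = 1/44 - 44*1156 = (1/44)*1 - 50864 = 1/44 - 50864 = -2238015/44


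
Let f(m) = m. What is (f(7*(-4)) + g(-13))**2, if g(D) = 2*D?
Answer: 2916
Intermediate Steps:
(f(7*(-4)) + g(-13))**2 = (7*(-4) + 2*(-13))**2 = (-28 - 26)**2 = (-54)**2 = 2916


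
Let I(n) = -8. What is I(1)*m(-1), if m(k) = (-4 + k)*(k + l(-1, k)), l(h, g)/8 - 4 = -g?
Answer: 1560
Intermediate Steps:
l(h, g) = 32 - 8*g (l(h, g) = 32 + 8*(-g) = 32 - 8*g)
m(k) = (-4 + k)*(32 - 7*k) (m(k) = (-4 + k)*(k + (32 - 8*k)) = (-4 + k)*(32 - 7*k))
I(1)*m(-1) = -8*(-128 - 7*(-1)² + 60*(-1)) = -8*(-128 - 7*1 - 60) = -8*(-128 - 7 - 60) = -8*(-195) = 1560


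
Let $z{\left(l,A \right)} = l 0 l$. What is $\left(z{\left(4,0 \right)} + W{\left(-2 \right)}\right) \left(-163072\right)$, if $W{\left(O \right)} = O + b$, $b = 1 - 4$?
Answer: $815360$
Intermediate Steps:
$b = -3$ ($b = 1 - 4 = -3$)
$z{\left(l,A \right)} = 0$ ($z{\left(l,A \right)} = 0 l = 0$)
$W{\left(O \right)} = -3 + O$ ($W{\left(O \right)} = O - 3 = -3 + O$)
$\left(z{\left(4,0 \right)} + W{\left(-2 \right)}\right) \left(-163072\right) = \left(0 - 5\right) \left(-163072\right) = \left(-5\right) \left(-163072\right) = 815360$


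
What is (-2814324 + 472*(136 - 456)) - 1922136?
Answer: -4887500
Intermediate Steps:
(-2814324 + 472*(136 - 456)) - 1922136 = (-2814324 + 472*(-320)) - 1922136 = (-2814324 - 151040) - 1922136 = -2965364 - 1922136 = -4887500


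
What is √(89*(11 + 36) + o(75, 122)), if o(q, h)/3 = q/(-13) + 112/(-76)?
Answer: √253874998/247 ≈ 64.508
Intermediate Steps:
o(q, h) = -84/19 - 3*q/13 (o(q, h) = 3*(q/(-13) + 112/(-76)) = 3*(q*(-1/13) + 112*(-1/76)) = 3*(-q/13 - 28/19) = 3*(-28/19 - q/13) = -84/19 - 3*q/13)
√(89*(11 + 36) + o(75, 122)) = √(89*(11 + 36) + (-84/19 - 3/13*75)) = √(89*47 + (-84/19 - 225/13)) = √(4183 - 5367/247) = √(1027834/247) = √253874998/247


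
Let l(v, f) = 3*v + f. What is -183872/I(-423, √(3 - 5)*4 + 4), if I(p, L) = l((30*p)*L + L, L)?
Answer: 22984/57099 - 22984*I*√2/57099 ≈ 0.40253 - 0.56926*I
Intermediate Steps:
l(v, f) = f + 3*v
I(p, L) = 4*L + 90*L*p (I(p, L) = L + 3*((30*p)*L + L) = L + 3*(30*L*p + L) = L + 3*(L + 30*L*p) = L + (3*L + 90*L*p) = 4*L + 90*L*p)
-183872/I(-423, √(3 - 5)*4 + 4) = -183872*1/(2*(2 + 45*(-423))*(√(3 - 5)*4 + 4)) = -183872*1/(2*(2 - 19035)*(√(-2)*4 + 4)) = -183872*(-1/(38066*((I*√2)*4 + 4))) = -183872*(-1/(38066*(4*I*√2 + 4))) = -183872*(-1/(38066*(4 + 4*I*√2))) = -183872/(-152264 - 152264*I*√2)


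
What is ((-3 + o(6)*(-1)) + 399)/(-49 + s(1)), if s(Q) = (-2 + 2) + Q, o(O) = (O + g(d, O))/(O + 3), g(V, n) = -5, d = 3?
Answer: -3563/432 ≈ -8.2477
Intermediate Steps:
o(O) = (-5 + O)/(3 + O) (o(O) = (O - 5)/(O + 3) = (-5 + O)/(3 + O))
s(Q) = Q (s(Q) = 0 + Q = Q)
((-3 + o(6)*(-1)) + 399)/(-49 + s(1)) = ((-3 + ((-5 + 6)/(3 + 6))*(-1)) + 399)/(-49 + 1) = ((-3 + (1/9)*(-1)) + 399)/(-48) = ((-3 + ((⅑)*1)*(-1)) + 399)*(-1/48) = ((-3 + (⅑)*(-1)) + 399)*(-1/48) = ((-3 - ⅑) + 399)*(-1/48) = (-28/9 + 399)*(-1/48) = (3563/9)*(-1/48) = -3563/432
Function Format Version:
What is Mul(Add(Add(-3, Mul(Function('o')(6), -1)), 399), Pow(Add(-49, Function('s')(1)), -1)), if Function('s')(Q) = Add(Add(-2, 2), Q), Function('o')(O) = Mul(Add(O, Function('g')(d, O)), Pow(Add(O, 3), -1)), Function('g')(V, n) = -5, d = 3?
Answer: Rational(-3563, 432) ≈ -8.2477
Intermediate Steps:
Function('o')(O) = Mul(Pow(Add(3, O), -1), Add(-5, O)) (Function('o')(O) = Mul(Add(O, -5), Pow(Add(O, 3), -1)) = Mul(Add(-5, O), Pow(Add(3, O), -1)) = Mul(Pow(Add(3, O), -1), Add(-5, O)))
Function('s')(Q) = Q (Function('s')(Q) = Add(0, Q) = Q)
Mul(Add(Add(-3, Mul(Function('o')(6), -1)), 399), Pow(Add(-49, Function('s')(1)), -1)) = Mul(Add(Add(-3, Mul(Mul(Pow(Add(3, 6), -1), Add(-5, 6)), -1)), 399), Pow(Add(-49, 1), -1)) = Mul(Add(Add(-3, Mul(Mul(Pow(9, -1), 1), -1)), 399), Pow(-48, -1)) = Mul(Add(Add(-3, Mul(Mul(Rational(1, 9), 1), -1)), 399), Rational(-1, 48)) = Mul(Add(Add(-3, Mul(Rational(1, 9), -1)), 399), Rational(-1, 48)) = Mul(Add(Add(-3, Rational(-1, 9)), 399), Rational(-1, 48)) = Mul(Add(Rational(-28, 9), 399), Rational(-1, 48)) = Mul(Rational(3563, 9), Rational(-1, 48)) = Rational(-3563, 432)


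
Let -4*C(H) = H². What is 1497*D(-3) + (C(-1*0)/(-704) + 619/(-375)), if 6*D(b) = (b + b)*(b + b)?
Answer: 3367631/375 ≈ 8980.3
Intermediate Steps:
C(H) = -H²/4
D(b) = 2*b²/3 (D(b) = ((b + b)*(b + b))/6 = ((2*b)*(2*b))/6 = (4*b²)/6 = 2*b²/3)
1497*D(-3) + (C(-1*0)/(-704) + 619/(-375)) = 1497*((⅔)*(-3)²) + (-(-1*0)²/4/(-704) + 619/(-375)) = 1497*((⅔)*9) + (-¼*0²*(-1/704) + 619*(-1/375)) = 1497*6 + (-¼*0*(-1/704) - 619/375) = 8982 + (0*(-1/704) - 619/375) = 8982 + (0 - 619/375) = 8982 - 619/375 = 3367631/375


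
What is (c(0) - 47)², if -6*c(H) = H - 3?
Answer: 8649/4 ≈ 2162.3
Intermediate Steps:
c(H) = ½ - H/6 (c(H) = -(H - 3)/6 = -(-3 + H)/6 = ½ - H/6)
(c(0) - 47)² = ((½ - ⅙*0) - 47)² = ((½ + 0) - 47)² = (½ - 47)² = (-93/2)² = 8649/4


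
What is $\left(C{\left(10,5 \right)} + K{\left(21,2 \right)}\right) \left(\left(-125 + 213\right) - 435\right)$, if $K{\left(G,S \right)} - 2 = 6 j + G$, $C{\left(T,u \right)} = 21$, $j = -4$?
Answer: $-6940$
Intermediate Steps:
$K{\left(G,S \right)} = -22 + G$ ($K{\left(G,S \right)} = 2 + \left(6 \left(-4\right) + G\right) = 2 + \left(-24 + G\right) = -22 + G$)
$\left(C{\left(10,5 \right)} + K{\left(21,2 \right)}\right) \left(\left(-125 + 213\right) - 435\right) = \left(21 + \left(-22 + 21\right)\right) \left(\left(-125 + 213\right) - 435\right) = \left(21 - 1\right) \left(88 - 435\right) = 20 \left(-347\right) = -6940$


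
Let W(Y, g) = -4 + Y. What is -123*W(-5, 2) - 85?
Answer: 1022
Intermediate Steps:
-123*W(-5, 2) - 85 = -123*(-4 - 5) - 85 = -123*(-9) - 85 = 1107 - 85 = 1022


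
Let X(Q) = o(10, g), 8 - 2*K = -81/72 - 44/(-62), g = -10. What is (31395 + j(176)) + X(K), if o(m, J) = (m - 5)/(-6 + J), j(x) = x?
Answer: 505131/16 ≈ 31571.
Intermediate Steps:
o(m, J) = (-5 + m)/(-6 + J)
K = 2087/496 (K = 4 - (-81/72 - 44/(-62))/2 = 4 - (-81*1/72 - 44*(-1/62))/2 = 4 - (-9/8 + 22/31)/2 = 4 - ½*(-103/248) = 4 + 103/496 = 2087/496 ≈ 4.2077)
X(Q) = -5/16 (X(Q) = (-5 + 10)/(-6 - 10) = 5/(-16) = -1/16*5 = -5/16)
(31395 + j(176)) + X(K) = (31395 + 176) - 5/16 = 31571 - 5/16 = 505131/16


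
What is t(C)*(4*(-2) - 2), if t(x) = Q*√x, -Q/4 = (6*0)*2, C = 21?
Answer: 0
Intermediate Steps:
Q = 0 (Q = -4*6*0*2 = -0*2 = -4*0 = 0)
t(x) = 0 (t(x) = 0*√x = 0)
t(C)*(4*(-2) - 2) = 0*(4*(-2) - 2) = 0*(-8 - 2) = 0*(-10) = 0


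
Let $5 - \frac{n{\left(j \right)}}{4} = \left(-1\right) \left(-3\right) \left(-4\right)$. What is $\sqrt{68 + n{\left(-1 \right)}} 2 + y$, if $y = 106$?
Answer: $106 + 4 \sqrt{34} \approx 129.32$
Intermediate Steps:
$n{\left(j \right)} = 68$ ($n{\left(j \right)} = 20 - 4 \left(-1\right) \left(-3\right) \left(-4\right) = 20 - 4 \cdot 3 \left(-4\right) = 20 - -48 = 20 + 48 = 68$)
$\sqrt{68 + n{\left(-1 \right)}} 2 + y = \sqrt{68 + 68} \cdot 2 + 106 = \sqrt{136} \cdot 2 + 106 = 2 \sqrt{34} \cdot 2 + 106 = 4 \sqrt{34} + 106 = 106 + 4 \sqrt{34}$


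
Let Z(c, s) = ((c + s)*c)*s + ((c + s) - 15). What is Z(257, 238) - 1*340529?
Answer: 29937121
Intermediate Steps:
Z(c, s) = -15 + c + s + c*s*(c + s) (Z(c, s) = (c*(c + s))*s + (-15 + c + s) = c*s*(c + s) + (-15 + c + s) = -15 + c + s + c*s*(c + s))
Z(257, 238) - 1*340529 = (-15 + 257 + 238 + 257*238² + 238*257²) - 1*340529 = (-15 + 257 + 238 + 257*56644 + 238*66049) - 340529 = (-15 + 257 + 238 + 14557508 + 15719662) - 340529 = 30277650 - 340529 = 29937121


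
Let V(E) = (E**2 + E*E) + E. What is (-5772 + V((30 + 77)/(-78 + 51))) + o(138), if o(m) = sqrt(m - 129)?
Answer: -4185592/729 ≈ -5741.6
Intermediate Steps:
o(m) = sqrt(-129 + m)
V(E) = E + 2*E**2 (V(E) = (E**2 + E**2) + E = 2*E**2 + E = E + 2*E**2)
(-5772 + V((30 + 77)/(-78 + 51))) + o(138) = (-5772 + ((30 + 77)/(-78 + 51))*(1 + 2*((30 + 77)/(-78 + 51)))) + sqrt(-129 + 138) = (-5772 + (107/(-27))*(1 + 2*(107/(-27)))) + sqrt(9) = (-5772 + (107*(-1/27))*(1 + 2*(107*(-1/27)))) + 3 = (-5772 - 107*(1 + 2*(-107/27))/27) + 3 = (-5772 - 107*(1 - 214/27)/27) + 3 = (-5772 - 107/27*(-187/27)) + 3 = (-5772 + 20009/729) + 3 = -4187779/729 + 3 = -4185592/729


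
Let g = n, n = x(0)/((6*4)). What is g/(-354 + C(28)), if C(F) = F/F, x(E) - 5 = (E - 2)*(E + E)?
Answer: -5/8472 ≈ -0.00059018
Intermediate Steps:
x(E) = 5 + 2*E*(-2 + E) (x(E) = 5 + (E - 2)*(E + E) = 5 + (-2 + E)*(2*E) = 5 + 2*E*(-2 + E))
C(F) = 1
n = 5/24 (n = (5 - 4*0 + 2*0²)/((6*4)) = (5 + 0 + 2*0)/24 = (5 + 0 + 0)*(1/24) = 5*(1/24) = 5/24 ≈ 0.20833)
g = 5/24 ≈ 0.20833
g/(-354 + C(28)) = 5/(24*(-354 + 1)) = (5/24)/(-353) = (5/24)*(-1/353) = -5/8472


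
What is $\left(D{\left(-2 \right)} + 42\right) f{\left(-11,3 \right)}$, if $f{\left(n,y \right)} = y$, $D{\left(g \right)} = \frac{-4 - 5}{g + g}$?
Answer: $\frac{531}{4} \approx 132.75$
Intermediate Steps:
$D{\left(g \right)} = - \frac{9}{2 g}$
$\left(D{\left(-2 \right)} + 42\right) f{\left(-11,3 \right)} = \left(- \frac{9}{2 \left(-2\right)} + 42\right) 3 = \left(\left(- \frac{9}{2}\right) \left(- \frac{1}{2}\right) + 42\right) 3 = \left(\frac{9}{4} + 42\right) 3 = \frac{177}{4} \cdot 3 = \frac{531}{4}$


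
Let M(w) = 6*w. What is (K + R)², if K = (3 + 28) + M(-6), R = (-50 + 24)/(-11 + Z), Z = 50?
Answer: 289/9 ≈ 32.111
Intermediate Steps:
R = -⅔ (R = (-50 + 24)/(-11 + 50) = -26/39 = -26*1/39 = -⅔ ≈ -0.66667)
K = -5 (K = (3 + 28) + 6*(-6) = 31 - 36 = -5)
(K + R)² = (-5 - ⅔)² = (-17/3)² = 289/9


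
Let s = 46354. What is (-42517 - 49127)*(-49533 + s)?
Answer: 291336276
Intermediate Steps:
(-42517 - 49127)*(-49533 + s) = (-42517 - 49127)*(-49533 + 46354) = -91644*(-3179) = 291336276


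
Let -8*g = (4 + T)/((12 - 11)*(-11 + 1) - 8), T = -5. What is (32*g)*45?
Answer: -10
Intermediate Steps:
g = -1/144 (g = -(4 - 5)/(8*((12 - 11)*(-11 + 1) - 8)) = -(-1)/(8*(1*(-10) - 8)) = -(-1)/(8*(-10 - 8)) = -(-1)/(8*(-18)) = -(-1)*(-1)/(8*18) = -⅛*1/18 = -1/144 ≈ -0.0069444)
(32*g)*45 = (32*(-1/144))*45 = -2/9*45 = -10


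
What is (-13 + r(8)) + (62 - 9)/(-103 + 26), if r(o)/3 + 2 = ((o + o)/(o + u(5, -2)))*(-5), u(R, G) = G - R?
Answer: -19996/77 ≈ -259.69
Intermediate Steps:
r(o) = -6 - 30*o/(-7 + o) (r(o) = -6 + 3*(((o + o)/(o + (-2 - 1*5)))*(-5)) = -6 + 3*(((2*o)/(o + (-2 - 5)))*(-5)) = -6 + 3*(((2*o)/(o - 7))*(-5)) = -6 + 3*(((2*o)/(-7 + o))*(-5)) = -6 + 3*((2*o/(-7 + o))*(-5)) = -6 + 3*(-10*o/(-7 + o)) = -6 - 30*o/(-7 + o))
(-13 + r(8)) + (62 - 9)/(-103 + 26) = (-13 + 6*(7 - 6*8)/(-7 + 8)) + (62 - 9)/(-103 + 26) = (-13 + 6*(7 - 48)/1) + 53/(-77) = (-13 + 6*1*(-41)) + 53*(-1/77) = (-13 - 246) - 53/77 = -259 - 53/77 = -19996/77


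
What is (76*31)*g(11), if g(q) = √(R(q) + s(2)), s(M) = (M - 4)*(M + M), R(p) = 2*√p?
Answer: 2356*√(-8 + 2*√11) ≈ 2754.4*I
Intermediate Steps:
s(M) = 2*M*(-4 + M) (s(M) = (-4 + M)*(2*M) = 2*M*(-4 + M))
g(q) = √(-8 + 2*√q) (g(q) = √(2*√q + 2*2*(-4 + 2)) = √(2*√q + 2*2*(-2)) = √(2*√q - 8) = √(-8 + 2*√q))
(76*31)*g(11) = (76*31)*√(-8 + 2*√11) = 2356*√(-8 + 2*√11)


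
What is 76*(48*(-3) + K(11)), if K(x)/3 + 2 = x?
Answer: -8892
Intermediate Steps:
K(x) = -6 + 3*x
76*(48*(-3) + K(11)) = 76*(48*(-3) + (-6 + 3*11)) = 76*(-144 + (-6 + 33)) = 76*(-144 + 27) = 76*(-117) = -8892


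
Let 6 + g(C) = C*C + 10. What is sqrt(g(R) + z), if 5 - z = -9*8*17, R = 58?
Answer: sqrt(4597) ≈ 67.801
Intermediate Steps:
g(C) = 4 + C**2 (g(C) = -6 + (C*C + 10) = -6 + (C**2 + 10) = -6 + (10 + C**2) = 4 + C**2)
z = 1229 (z = 5 - (-9*8)*17 = 5 - (-72)*17 = 5 - 1*(-1224) = 5 + 1224 = 1229)
sqrt(g(R) + z) = sqrt((4 + 58**2) + 1229) = sqrt((4 + 3364) + 1229) = sqrt(3368 + 1229) = sqrt(4597)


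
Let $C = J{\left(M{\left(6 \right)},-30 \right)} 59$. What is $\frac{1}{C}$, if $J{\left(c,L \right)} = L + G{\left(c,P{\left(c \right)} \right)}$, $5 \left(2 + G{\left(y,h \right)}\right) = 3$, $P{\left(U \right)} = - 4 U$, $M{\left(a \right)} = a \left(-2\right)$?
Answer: $- \frac{5}{9263} \approx -0.00053978$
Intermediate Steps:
$M{\left(a \right)} = - 2 a$
$G{\left(y,h \right)} = - \frac{7}{5}$ ($G{\left(y,h \right)} = -2 + \frac{1}{5} \cdot 3 = -2 + \frac{3}{5} = - \frac{7}{5}$)
$J{\left(c,L \right)} = - \frac{7}{5} + L$ ($J{\left(c,L \right)} = L - \frac{7}{5} = - \frac{7}{5} + L$)
$C = - \frac{9263}{5}$ ($C = \left(- \frac{7}{5} - 30\right) 59 = \left(- \frac{157}{5}\right) 59 = - \frac{9263}{5} \approx -1852.6$)
$\frac{1}{C} = \frac{1}{- \frac{9263}{5}} = - \frac{5}{9263}$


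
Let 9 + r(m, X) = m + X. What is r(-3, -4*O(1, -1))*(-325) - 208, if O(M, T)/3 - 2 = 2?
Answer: 19292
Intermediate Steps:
O(M, T) = 12 (O(M, T) = 6 + 3*2 = 6 + 6 = 12)
r(m, X) = -9 + X + m (r(m, X) = -9 + (m + X) = -9 + (X + m) = -9 + X + m)
r(-3, -4*O(1, -1))*(-325) - 208 = (-9 - 4*12 - 3)*(-325) - 208 = (-9 - 48 - 3)*(-325) - 208 = -60*(-325) - 208 = 19500 - 208 = 19292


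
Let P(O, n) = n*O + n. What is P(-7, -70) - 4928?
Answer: -4508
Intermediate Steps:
P(O, n) = n + O*n (P(O, n) = O*n + n = n + O*n)
P(-7, -70) - 4928 = -70*(1 - 7) - 4928 = -70*(-6) - 4928 = 420 - 4928 = -4508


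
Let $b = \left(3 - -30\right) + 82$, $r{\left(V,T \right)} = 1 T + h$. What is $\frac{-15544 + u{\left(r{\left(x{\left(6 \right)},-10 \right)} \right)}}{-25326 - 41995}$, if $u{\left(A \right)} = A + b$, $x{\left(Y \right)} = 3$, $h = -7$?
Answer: $\frac{15446}{67321} \approx 0.22944$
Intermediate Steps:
$r{\left(V,T \right)} = -7 + T$ ($r{\left(V,T \right)} = 1 T - 7 = T - 7 = -7 + T$)
$b = 115$ ($b = \left(3 + 30\right) + 82 = 33 + 82 = 115$)
$u{\left(A \right)} = 115 + A$ ($u{\left(A \right)} = A + 115 = 115 + A$)
$\frac{-15544 + u{\left(r{\left(x{\left(6 \right)},-10 \right)} \right)}}{-25326 - 41995} = \frac{-15544 + \left(115 - 17\right)}{-25326 - 41995} = \frac{-15544 + \left(115 - 17\right)}{-67321} = \left(-15544 + 98\right) \left(- \frac{1}{67321}\right) = \left(-15446\right) \left(- \frac{1}{67321}\right) = \frac{15446}{67321}$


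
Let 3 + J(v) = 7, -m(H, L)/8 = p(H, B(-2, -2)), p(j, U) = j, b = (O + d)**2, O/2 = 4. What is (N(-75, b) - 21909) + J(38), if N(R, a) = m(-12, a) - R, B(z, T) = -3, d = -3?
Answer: -21734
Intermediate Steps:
O = 8 (O = 2*4 = 8)
b = 25 (b = (8 - 3)**2 = 5**2 = 25)
m(H, L) = -8*H
J(v) = 4 (J(v) = -3 + 7 = 4)
N(R, a) = 96 - R (N(R, a) = -8*(-12) - R = 96 - R)
(N(-75, b) - 21909) + J(38) = ((96 - 1*(-75)) - 21909) + 4 = ((96 + 75) - 21909) + 4 = (171 - 21909) + 4 = -21738 + 4 = -21734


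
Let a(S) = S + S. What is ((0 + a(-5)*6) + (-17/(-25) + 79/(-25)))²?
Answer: 2439844/625 ≈ 3903.8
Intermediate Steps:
a(S) = 2*S
((0 + a(-5)*6) + (-17/(-25) + 79/(-25)))² = ((0 + (2*(-5))*6) + (-17/(-25) + 79/(-25)))² = ((0 - 10*6) + (-17*(-1/25) + 79*(-1/25)))² = ((0 - 60) + (17/25 - 79/25))² = (-60 - 62/25)² = (-1562/25)² = 2439844/625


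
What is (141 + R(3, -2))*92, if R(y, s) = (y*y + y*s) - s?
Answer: 13432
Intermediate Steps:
R(y, s) = y² - s + s*y (R(y, s) = (y² + s*y) - s = y² - s + s*y)
(141 + R(3, -2))*92 = (141 + (3² - 1*(-2) - 2*3))*92 = (141 + (9 + 2 - 6))*92 = (141 + 5)*92 = 146*92 = 13432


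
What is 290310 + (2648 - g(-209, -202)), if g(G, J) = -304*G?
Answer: 229422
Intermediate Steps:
290310 + (2648 - g(-209, -202)) = 290310 + (2648 - (-304)*(-209)) = 290310 + (2648 - 1*63536) = 290310 + (2648 - 63536) = 290310 - 60888 = 229422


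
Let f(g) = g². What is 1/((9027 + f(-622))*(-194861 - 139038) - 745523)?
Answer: -1/132195032512 ≈ -7.5646e-12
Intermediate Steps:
1/((9027 + f(-622))*(-194861 - 139038) - 745523) = 1/((9027 + (-622)²)*(-194861 - 139038) - 745523) = 1/((9027 + 386884)*(-333899) - 745523) = 1/(395911*(-333899) - 745523) = 1/(-132194286989 - 745523) = 1/(-132195032512) = -1/132195032512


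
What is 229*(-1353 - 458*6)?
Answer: -939129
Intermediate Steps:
229*(-1353 - 458*6) = 229*(-1353 - 2748) = 229*(-4101) = -939129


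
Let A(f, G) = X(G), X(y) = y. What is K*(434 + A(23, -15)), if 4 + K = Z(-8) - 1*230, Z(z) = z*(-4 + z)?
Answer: -57822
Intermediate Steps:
A(f, G) = G
K = -138 (K = -4 + (-8*(-4 - 8) - 1*230) = -4 + (-8*(-12) - 230) = -4 + (96 - 230) = -4 - 134 = -138)
K*(434 + A(23, -15)) = -138*(434 - 15) = -138*419 = -57822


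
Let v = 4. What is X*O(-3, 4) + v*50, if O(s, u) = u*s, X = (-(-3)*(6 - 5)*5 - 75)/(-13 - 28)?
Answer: 7480/41 ≈ 182.44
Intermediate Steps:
X = 60/41 (X = (-(-3)*5 - 75)/(-41) = (-1*(-3)*5 - 75)*(-1/41) = (3*5 - 75)*(-1/41) = (15 - 75)*(-1/41) = -60*(-1/41) = 60/41 ≈ 1.4634)
O(s, u) = s*u
X*O(-3, 4) + v*50 = 60*(-3*4)/41 + 4*50 = (60/41)*(-12) + 200 = -720/41 + 200 = 7480/41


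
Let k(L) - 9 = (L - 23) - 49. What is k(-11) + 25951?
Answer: 25877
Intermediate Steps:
k(L) = -63 + L (k(L) = 9 + ((L - 23) - 49) = 9 + ((-23 + L) - 49) = 9 + (-72 + L) = -63 + L)
k(-11) + 25951 = (-63 - 11) + 25951 = -74 + 25951 = 25877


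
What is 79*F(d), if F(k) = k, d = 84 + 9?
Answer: 7347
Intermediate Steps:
d = 93
79*F(d) = 79*93 = 7347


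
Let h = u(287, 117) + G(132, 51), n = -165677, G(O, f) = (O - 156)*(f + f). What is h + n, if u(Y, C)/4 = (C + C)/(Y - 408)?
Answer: -20344061/121 ≈ -1.6813e+5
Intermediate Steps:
G(O, f) = 2*f*(-156 + O) (G(O, f) = (-156 + O)*(2*f) = 2*f*(-156 + O))
u(Y, C) = 8*C/(-408 + Y) (u(Y, C) = 4*((C + C)/(Y - 408)) = 4*((2*C)/(-408 + Y)) = 4*(2*C/(-408 + Y)) = 8*C/(-408 + Y))
h = -297144/121 (h = 8*117/(-408 + 287) + 2*51*(-156 + 132) = 8*117/(-121) + 2*51*(-24) = 8*117*(-1/121) - 2448 = -936/121 - 2448 = -297144/121 ≈ -2455.7)
h + n = -297144/121 - 165677 = -20344061/121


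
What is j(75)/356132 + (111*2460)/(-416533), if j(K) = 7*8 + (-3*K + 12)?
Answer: -97310799601/148340730356 ≈ -0.65600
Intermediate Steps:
j(K) = 68 - 3*K (j(K) = 56 + (12 - 3*K) = 68 - 3*K)
j(75)/356132 + (111*2460)/(-416533) = (68 - 3*75)/356132 + (111*2460)/(-416533) = (68 - 225)*(1/356132) + 273060*(-1/416533) = -157*1/356132 - 273060/416533 = -157/356132 - 273060/416533 = -97310799601/148340730356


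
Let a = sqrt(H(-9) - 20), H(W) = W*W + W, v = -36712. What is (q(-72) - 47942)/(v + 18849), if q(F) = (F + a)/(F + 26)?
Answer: 1102630/410849 + sqrt(13)/410849 ≈ 2.6838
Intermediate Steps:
H(W) = W + W**2 (H(W) = W**2 + W = W + W**2)
a = 2*sqrt(13) (a = sqrt(-9*(1 - 9) - 20) = sqrt(-9*(-8) - 20) = sqrt(72 - 20) = sqrt(52) = 2*sqrt(13) ≈ 7.2111)
q(F) = (F + 2*sqrt(13))/(26 + F) (q(F) = (F + 2*sqrt(13))/(F + 26) = (F + 2*sqrt(13))/(26 + F))
(q(-72) - 47942)/(v + 18849) = ((-72 + 2*sqrt(13))/(26 - 72) - 47942)/(-36712 + 18849) = ((-72 + 2*sqrt(13))/(-46) - 47942)/(-17863) = (-(-72 + 2*sqrt(13))/46 - 47942)*(-1/17863) = ((36/23 - sqrt(13)/23) - 47942)*(-1/17863) = (-1102630/23 - sqrt(13)/23)*(-1/17863) = 1102630/410849 + sqrt(13)/410849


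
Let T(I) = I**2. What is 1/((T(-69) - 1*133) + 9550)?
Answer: 1/14178 ≈ 7.0532e-5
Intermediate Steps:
1/((T(-69) - 1*133) + 9550) = 1/(((-69)**2 - 1*133) + 9550) = 1/((4761 - 133) + 9550) = 1/(4628 + 9550) = 1/14178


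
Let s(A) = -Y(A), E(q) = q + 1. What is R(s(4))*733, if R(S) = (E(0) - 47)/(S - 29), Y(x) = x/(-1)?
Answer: 33718/25 ≈ 1348.7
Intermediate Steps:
Y(x) = -x (Y(x) = x*(-1) = -x)
E(q) = 1 + q
s(A) = A (s(A) = -(-1)*A = A)
R(S) = -46/(-29 + S) (R(S) = ((1 + 0) - 47)/(S - 29) = (1 - 47)/(-29 + S) = -46/(-29 + S))
R(s(4))*733 = -46/(-29 + 4)*733 = -46/(-25)*733 = -46*(-1/25)*733 = (46/25)*733 = 33718/25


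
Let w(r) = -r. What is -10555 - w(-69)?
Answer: -10624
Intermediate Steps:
-10555 - w(-69) = -10555 - (-1)*(-69) = -10555 - 1*69 = -10555 - 69 = -10624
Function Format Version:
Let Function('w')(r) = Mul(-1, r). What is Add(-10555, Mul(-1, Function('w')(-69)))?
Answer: -10624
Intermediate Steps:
Add(-10555, Mul(-1, Function('w')(-69))) = Add(-10555, Mul(-1, Mul(-1, -69))) = Add(-10555, Mul(-1, 69)) = Add(-10555, -69) = -10624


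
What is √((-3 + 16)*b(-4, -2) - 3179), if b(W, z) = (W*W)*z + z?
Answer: I*√3621 ≈ 60.175*I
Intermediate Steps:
b(W, z) = z + z*W² (b(W, z) = W²*z + z = z*W² + z = z + z*W²)
√((-3 + 16)*b(-4, -2) - 3179) = √((-3 + 16)*(-2*(1 + (-4)²)) - 3179) = √(13*(-2*(1 + 16)) - 3179) = √(13*(-2*17) - 3179) = √(13*(-34) - 3179) = √(-442 - 3179) = √(-3621) = I*√3621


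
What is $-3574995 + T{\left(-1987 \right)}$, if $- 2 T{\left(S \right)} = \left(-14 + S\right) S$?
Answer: $- \frac{11125977}{2} \approx -5.563 \cdot 10^{6}$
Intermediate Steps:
$T{\left(S \right)} = - \frac{S \left(-14 + S\right)}{2}$ ($T{\left(S \right)} = - \frac{\left(-14 + S\right) S}{2} = - \frac{S \left(-14 + S\right)}{2}$)
$-3574995 + T{\left(-1987 \right)} = -3574995 + \frac{1}{2} \left(-1987\right) \left(14 - -1987\right) = -3574995 + \frac{1}{2} \left(-1987\right) \left(14 + 1987\right) = -3574995 + \frac{1}{2} \left(-1987\right) 2001 = -3574995 - \frac{3975987}{2} = - \frac{11125977}{2}$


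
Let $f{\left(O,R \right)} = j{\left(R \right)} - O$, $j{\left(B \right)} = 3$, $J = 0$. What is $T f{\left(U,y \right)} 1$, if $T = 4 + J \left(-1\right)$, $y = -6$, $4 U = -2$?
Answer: $14$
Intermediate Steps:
$U = - \frac{1}{2}$ ($U = \frac{1}{4} \left(-2\right) = - \frac{1}{2} \approx -0.5$)
$T = 4$ ($T = 4 + 0 \left(-1\right) = 4 + 0 = 4$)
$f{\left(O,R \right)} = 3 - O$
$T f{\left(U,y \right)} 1 = 4 \left(3 - - \frac{1}{2}\right) 1 = 4 \left(3 + \frac{1}{2}\right) 1 = 4 \cdot \frac{7}{2} \cdot 1 = 14 \cdot 1 = 14$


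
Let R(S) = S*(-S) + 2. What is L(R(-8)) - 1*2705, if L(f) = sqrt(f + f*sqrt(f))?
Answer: -2705 + sqrt(-62 - 62*I*sqrt(62)) ≈ -2690.3 - 16.645*I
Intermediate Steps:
R(S) = 2 - S**2 (R(S) = -S**2 + 2 = 2 - S**2)
L(f) = sqrt(f + f**(3/2))
L(R(-8)) - 1*2705 = sqrt((2 - 1*(-8)**2) + (2 - 1*(-8)**2)**(3/2)) - 1*2705 = sqrt((2 - 1*64) + (2 - 1*64)**(3/2)) - 2705 = sqrt((2 - 64) + (2 - 64)**(3/2)) - 2705 = sqrt(-62 + (-62)**(3/2)) - 2705 = sqrt(-62 - 62*I*sqrt(62)) - 2705 = -2705 + sqrt(-62 - 62*I*sqrt(62))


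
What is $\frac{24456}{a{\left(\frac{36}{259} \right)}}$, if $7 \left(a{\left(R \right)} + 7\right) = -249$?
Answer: $- \frac{85596}{149} \approx -574.47$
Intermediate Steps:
$a{\left(R \right)} = - \frac{298}{7}$ ($a{\left(R \right)} = -7 + \frac{1}{7} \left(-249\right) = -7 - \frac{249}{7} = - \frac{298}{7}$)
$\frac{24456}{a{\left(\frac{36}{259} \right)}} = \frac{24456}{- \frac{298}{7}} = 24456 \left(- \frac{7}{298}\right) = - \frac{85596}{149}$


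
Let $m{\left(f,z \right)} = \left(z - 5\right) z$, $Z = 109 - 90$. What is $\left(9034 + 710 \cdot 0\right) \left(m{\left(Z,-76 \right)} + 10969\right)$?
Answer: $154707250$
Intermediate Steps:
$Z = 19$ ($Z = 109 - 90 = 19$)
$m{\left(f,z \right)} = z \left(-5 + z\right)$ ($m{\left(f,z \right)} = \left(-5 + z\right) z = z \left(-5 + z\right)$)
$\left(9034 + 710 \cdot 0\right) \left(m{\left(Z,-76 \right)} + 10969\right) = \left(9034 + 710 \cdot 0\right) \left(- 76 \left(-5 - 76\right) + 10969\right) = \left(9034 + 0\right) \left(\left(-76\right) \left(-81\right) + 10969\right) = 9034 \left(6156 + 10969\right) = 9034 \cdot 17125 = 154707250$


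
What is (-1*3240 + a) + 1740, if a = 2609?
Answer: 1109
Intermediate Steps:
(-1*3240 + a) + 1740 = (-1*3240 + 2609) + 1740 = (-3240 + 2609) + 1740 = -631 + 1740 = 1109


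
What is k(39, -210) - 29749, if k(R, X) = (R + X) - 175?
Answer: -30095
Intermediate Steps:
k(R, X) = -175 + R + X
k(39, -210) - 29749 = (-175 + 39 - 210) - 29749 = -346 - 29749 = -30095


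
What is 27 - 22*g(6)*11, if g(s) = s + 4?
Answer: -2393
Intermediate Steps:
g(s) = 4 + s
27 - 22*g(6)*11 = 27 - 22*(4 + 6)*11 = 27 - 220*11 = 27 - 22*110 = 27 - 2420 = -2393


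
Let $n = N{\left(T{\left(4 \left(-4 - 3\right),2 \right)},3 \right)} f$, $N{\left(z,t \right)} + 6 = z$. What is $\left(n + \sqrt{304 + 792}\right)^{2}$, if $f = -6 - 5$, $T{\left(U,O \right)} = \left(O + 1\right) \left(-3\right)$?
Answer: $28321 + 660 \sqrt{274} \approx 39246.0$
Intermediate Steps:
$T{\left(U,O \right)} = -3 - 3 O$ ($T{\left(U,O \right)} = \left(1 + O\right) \left(-3\right) = -3 - 3 O$)
$N{\left(z,t \right)} = -6 + z$
$f = -11$
$n = 165$ ($n = \left(-6 - 9\right) \left(-11\right) = \left(-15\right) \left(-11\right) = 165$)
$\left(n + \sqrt{304 + 792}\right)^{2} = \left(165 + \sqrt{304 + 792}\right)^{2} = \left(165 + \sqrt{1096}\right)^{2} = \left(165 + 2 \sqrt{274}\right)^{2}$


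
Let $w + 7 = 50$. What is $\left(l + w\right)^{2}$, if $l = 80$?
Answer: $15129$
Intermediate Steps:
$w = 43$ ($w = -7 + 50 = 43$)
$\left(l + w\right)^{2} = \left(80 + 43\right)^{2} = 123^{2} = 15129$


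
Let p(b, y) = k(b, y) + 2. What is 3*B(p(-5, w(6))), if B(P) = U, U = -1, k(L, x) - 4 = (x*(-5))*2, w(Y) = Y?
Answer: -3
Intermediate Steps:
k(L, x) = 4 - 10*x (k(L, x) = 4 + (x*(-5))*2 = 4 - 5*x*2 = 4 - 10*x)
p(b, y) = 6 - 10*y (p(b, y) = (4 - 10*y) + 2 = 6 - 10*y)
B(P) = -1
3*B(p(-5, w(6))) = 3*(-1) = -3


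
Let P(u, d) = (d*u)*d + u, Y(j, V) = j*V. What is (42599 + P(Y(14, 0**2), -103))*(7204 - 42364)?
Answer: -1497780840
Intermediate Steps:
Y(j, V) = V*j
P(u, d) = u + u*d**2 (P(u, d) = u*d**2 + u = u + u*d**2)
(42599 + P(Y(14, 0**2), -103))*(7204 - 42364) = (42599 + (0**2*14)*(1 + (-103)**2))*(7204 - 42364) = (42599 + (0*14)*(1 + 10609))*(-35160) = (42599 + 0*10610)*(-35160) = (42599 + 0)*(-35160) = 42599*(-35160) = -1497780840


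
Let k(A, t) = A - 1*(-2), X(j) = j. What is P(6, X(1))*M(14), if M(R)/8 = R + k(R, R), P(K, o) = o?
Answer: 240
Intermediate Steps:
k(A, t) = 2 + A (k(A, t) = A + 2 = 2 + A)
M(R) = 16 + 16*R (M(R) = 8*(R + (2 + R)) = 8*(2 + 2*R) = 16 + 16*R)
P(6, X(1))*M(14) = 1*(16 + 16*14) = 1*(16 + 224) = 1*240 = 240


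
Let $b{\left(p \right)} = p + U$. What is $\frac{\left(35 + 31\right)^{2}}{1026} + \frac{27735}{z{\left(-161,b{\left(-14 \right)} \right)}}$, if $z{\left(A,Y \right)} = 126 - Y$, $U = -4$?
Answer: $\frac{179527}{912} \approx 196.85$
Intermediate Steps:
$b{\left(p \right)} = -4 + p$ ($b{\left(p \right)} = p - 4 = -4 + p$)
$\frac{\left(35 + 31\right)^{2}}{1026} + \frac{27735}{z{\left(-161,b{\left(-14 \right)} \right)}} = \frac{\left(35 + 31\right)^{2}}{1026} + \frac{27735}{126 - \left(-4 - 14\right)} = 66^{2} \cdot \frac{1}{1026} + \frac{27735}{126 - -18} = 4356 \cdot \frac{1}{1026} + \frac{27735}{126 + 18} = \frac{242}{57} + \frac{27735}{144} = \frac{242}{57} + 27735 \cdot \frac{1}{144} = \frac{242}{57} + \frac{9245}{48} = \frac{179527}{912}$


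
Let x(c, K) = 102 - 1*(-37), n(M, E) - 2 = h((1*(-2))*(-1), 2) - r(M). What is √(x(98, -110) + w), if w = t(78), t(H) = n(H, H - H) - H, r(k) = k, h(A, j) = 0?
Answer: I*√15 ≈ 3.873*I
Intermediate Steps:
n(M, E) = 2 - M (n(M, E) = 2 + (0 - M) = 2 - M)
x(c, K) = 139 (x(c, K) = 102 + 37 = 139)
t(H) = 2 - 2*H (t(H) = (2 - H) - H = 2 - 2*H)
w = -154 (w = 2 - 2*78 = 2 - 156 = -154)
√(x(98, -110) + w) = √(139 - 154) = √(-15) = I*√15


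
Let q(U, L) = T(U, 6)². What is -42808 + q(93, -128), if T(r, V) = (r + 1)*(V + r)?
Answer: 86558828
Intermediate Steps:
T(r, V) = (1 + r)*(V + r)
q(U, L) = (6 + U² + 7*U)² (q(U, L) = (6 + U + U² + 6*U)² = (6 + U² + 7*U)²)
-42808 + q(93, -128) = -42808 + (6 + 93² + 7*93)² = -42808 + (6 + 8649 + 651)² = -42808 + 9306² = -42808 + 86601636 = 86558828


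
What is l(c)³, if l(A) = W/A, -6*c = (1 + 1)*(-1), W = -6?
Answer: -5832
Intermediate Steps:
c = ⅓ (c = -(1 + 1)*(-1)/6 = -(-1)/3 = -⅙*(-2) = ⅓ ≈ 0.33333)
l(A) = -6/A
l(c)³ = (-6/⅓)³ = (-6*3)³ = (-18)³ = -5832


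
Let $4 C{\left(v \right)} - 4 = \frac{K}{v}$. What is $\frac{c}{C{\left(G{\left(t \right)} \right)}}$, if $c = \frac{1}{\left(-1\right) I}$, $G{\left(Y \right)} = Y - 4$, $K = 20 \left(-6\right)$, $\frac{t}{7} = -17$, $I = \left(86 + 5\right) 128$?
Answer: $- \frac{41}{594048} \approx -6.9018 \cdot 10^{-5}$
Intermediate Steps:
$I = 11648$ ($I = 91 \cdot 128 = 11648$)
$t = -119$ ($t = 7 \left(-17\right) = -119$)
$K = -120$
$G{\left(Y \right)} = -4 + Y$ ($G{\left(Y \right)} = Y - 4 = -4 + Y$)
$C{\left(v \right)} = 1 - \frac{30}{v}$ ($C{\left(v \right)} = 1 + \frac{\left(-120\right) \frac{1}{v}}{4} = 1 - \frac{30}{v}$)
$c = - \frac{1}{11648}$ ($c = \frac{1}{\left(-1\right) 11648} = \frac{1}{-11648} = - \frac{1}{11648} \approx -8.5852 \cdot 10^{-5}$)
$\frac{c}{C{\left(G{\left(t \right)} \right)}} = - \frac{1}{11648 \frac{-30 - 123}{-4 - 119}} = - \frac{1}{11648 \frac{-30 - 123}{-123}} = - \frac{1}{11648 \left(\left(- \frac{1}{123}\right) \left(-153\right)\right)} = - \frac{1}{11648 \cdot \frac{51}{41}} = \left(- \frac{1}{11648}\right) \frac{41}{51} = - \frac{41}{594048}$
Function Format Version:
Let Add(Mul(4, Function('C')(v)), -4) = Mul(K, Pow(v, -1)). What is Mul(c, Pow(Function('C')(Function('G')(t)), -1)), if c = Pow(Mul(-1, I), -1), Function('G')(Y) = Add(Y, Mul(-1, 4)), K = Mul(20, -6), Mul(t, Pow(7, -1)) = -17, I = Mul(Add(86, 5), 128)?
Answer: Rational(-41, 594048) ≈ -6.9018e-5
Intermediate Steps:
I = 11648 (I = Mul(91, 128) = 11648)
t = -119 (t = Mul(7, -17) = -119)
K = -120
Function('G')(Y) = Add(-4, Y) (Function('G')(Y) = Add(Y, -4) = Add(-4, Y))
Function('C')(v) = Add(1, Mul(-30, Pow(v, -1))) (Function('C')(v) = Add(1, Mul(Rational(1, 4), Mul(-120, Pow(v, -1)))) = Add(1, Mul(-30, Pow(v, -1))))
c = Rational(-1, 11648) (c = Pow(Mul(-1, 11648), -1) = Pow(-11648, -1) = Rational(-1, 11648) ≈ -8.5852e-5)
Mul(c, Pow(Function('C')(Function('G')(t)), -1)) = Mul(Rational(-1, 11648), Pow(Mul(Pow(Add(-4, -119), -1), Add(-30, Add(-4, -119))), -1)) = Mul(Rational(-1, 11648), Pow(Mul(Pow(-123, -1), Add(-30, -123)), -1)) = Mul(Rational(-1, 11648), Pow(Mul(Rational(-1, 123), -153), -1)) = Mul(Rational(-1, 11648), Pow(Rational(51, 41), -1)) = Mul(Rational(-1, 11648), Rational(41, 51)) = Rational(-41, 594048)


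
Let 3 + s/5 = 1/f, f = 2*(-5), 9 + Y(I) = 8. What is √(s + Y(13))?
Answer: I*√66/2 ≈ 4.062*I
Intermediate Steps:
Y(I) = -1 (Y(I) = -9 + 8 = -1)
f = -10
s = -31/2 (s = -15 + 5/(-10) = -15 + 5*(-⅒) = -15 - ½ = -31/2 ≈ -15.500)
√(s + Y(13)) = √(-31/2 - 1) = √(-33/2) = I*√66/2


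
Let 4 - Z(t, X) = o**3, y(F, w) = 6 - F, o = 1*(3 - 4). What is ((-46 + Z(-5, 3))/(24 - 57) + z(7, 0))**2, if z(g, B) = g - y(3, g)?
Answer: 29929/1089 ≈ 27.483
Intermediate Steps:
o = -1 (o = 1*(-1) = -1)
Z(t, X) = 5 (Z(t, X) = 4 - 1*(-1)**3 = 4 - 1*(-1) = 4 + 1 = 5)
z(g, B) = -3 + g (z(g, B) = g - (6 - 1*3) = g - (6 - 3) = g - 1*3 = g - 3 = -3 + g)
((-46 + Z(-5, 3))/(24 - 57) + z(7, 0))**2 = ((-46 + 5)/(24 - 57) + (-3 + 7))**2 = (-41/(-33) + 4)**2 = (-41*(-1/33) + 4)**2 = (41/33 + 4)**2 = (173/33)**2 = 29929/1089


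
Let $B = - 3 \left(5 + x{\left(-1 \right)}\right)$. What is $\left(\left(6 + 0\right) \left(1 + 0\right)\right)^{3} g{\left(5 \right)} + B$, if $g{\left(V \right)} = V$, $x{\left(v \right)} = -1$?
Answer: $1068$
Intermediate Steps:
$B = -12$ ($B = - 3 \left(5 - 1\right) = \left(-3\right) 4 = -12$)
$\left(\left(6 + 0\right) \left(1 + 0\right)\right)^{3} g{\left(5 \right)} + B = \left(\left(6 + 0\right) \left(1 + 0\right)\right)^{3} \cdot 5 - 12 = \left(6 \cdot 1\right)^{3} \cdot 5 - 12 = 6^{3} \cdot 5 - 12 = 216 \cdot 5 - 12 = 1080 - 12 = 1068$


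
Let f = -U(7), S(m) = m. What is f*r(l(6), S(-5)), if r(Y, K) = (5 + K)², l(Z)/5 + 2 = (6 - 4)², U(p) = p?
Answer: 0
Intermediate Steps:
l(Z) = 10 (l(Z) = -10 + 5*(6 - 4)² = -10 + 5*2² = -10 + 5*4 = -10 + 20 = 10)
f = -7 (f = -1*7 = -7)
f*r(l(6), S(-5)) = -7*(5 - 5)² = -7*0² = -7*0 = 0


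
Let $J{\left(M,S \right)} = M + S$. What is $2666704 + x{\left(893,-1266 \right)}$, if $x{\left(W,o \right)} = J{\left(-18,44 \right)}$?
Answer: $2666730$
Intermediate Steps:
$x{\left(W,o \right)} = 26$ ($x{\left(W,o \right)} = -18 + 44 = 26$)
$2666704 + x{\left(893,-1266 \right)} = 2666704 + 26 = 2666730$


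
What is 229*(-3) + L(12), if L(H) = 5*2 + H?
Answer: -665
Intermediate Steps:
L(H) = 10 + H
229*(-3) + L(12) = 229*(-3) + (10 + 12) = -687 + 22 = -665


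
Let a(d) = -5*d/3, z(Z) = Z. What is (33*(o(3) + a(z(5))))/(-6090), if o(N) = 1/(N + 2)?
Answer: 671/15225 ≈ 0.044072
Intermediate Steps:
a(d) = -5*d/3
o(N) = 1/(2 + N)
(33*(o(3) + a(z(5))))/(-6090) = (33*(1/(2 + 3) - 5/3*5))/(-6090) = (33*(1/5 - 25/3))*(-1/6090) = (33*(-122/15))*(-1/6090) = -1342/5*(-1/6090) = 671/15225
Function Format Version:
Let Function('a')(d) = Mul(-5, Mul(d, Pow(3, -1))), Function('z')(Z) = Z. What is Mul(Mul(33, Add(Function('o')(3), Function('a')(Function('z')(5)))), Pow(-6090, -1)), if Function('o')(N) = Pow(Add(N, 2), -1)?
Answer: Rational(671, 15225) ≈ 0.044072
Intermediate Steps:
Function('a')(d) = Mul(Rational(-5, 3), d) (Function('a')(d) = Mul(-5, Mul(d, Rational(1, 3))) = Mul(-5, Mul(Rational(1, 3), d)) = Mul(Rational(-5, 3), d))
Function('o')(N) = Pow(Add(2, N), -1)
Mul(Mul(33, Add(Function('o')(3), Function('a')(Function('z')(5)))), Pow(-6090, -1)) = Mul(Mul(33, Add(Pow(Add(2, 3), -1), Mul(Rational(-5, 3), 5))), Pow(-6090, -1)) = Mul(Mul(33, Add(Pow(5, -1), Rational(-25, 3))), Rational(-1, 6090)) = Mul(Mul(33, Add(Rational(1, 5), Rational(-25, 3))), Rational(-1, 6090)) = Mul(Mul(33, Rational(-122, 15)), Rational(-1, 6090)) = Mul(Rational(-1342, 5), Rational(-1, 6090)) = Rational(671, 15225)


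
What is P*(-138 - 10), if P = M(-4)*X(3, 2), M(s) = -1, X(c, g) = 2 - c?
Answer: -148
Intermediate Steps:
P = 1 (P = -(2 - 1*3) = -(2 - 3) = -1*(-1) = 1)
P*(-138 - 10) = 1*(-138 - 10) = 1*(-148) = -148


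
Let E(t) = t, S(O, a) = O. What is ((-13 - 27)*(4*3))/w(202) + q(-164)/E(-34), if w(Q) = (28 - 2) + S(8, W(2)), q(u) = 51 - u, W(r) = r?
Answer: -695/34 ≈ -20.441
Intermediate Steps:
w(Q) = 34 (w(Q) = (28 - 2) + 8 = 26 + 8 = 34)
((-13 - 27)*(4*3))/w(202) + q(-164)/E(-34) = ((-13 - 27)*(4*3))/34 + (51 - 1*(-164))/(-34) = -40*12*(1/34) + (51 + 164)*(-1/34) = -480*1/34 + 215*(-1/34) = -240/17 - 215/34 = -695/34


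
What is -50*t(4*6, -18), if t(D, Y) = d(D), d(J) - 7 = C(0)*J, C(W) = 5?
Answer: -6350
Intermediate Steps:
d(J) = 7 + 5*J
t(D, Y) = 7 + 5*D
-50*t(4*6, -18) = -50*(7 + 5*(4*6)) = -50*(7 + 5*24) = -50*(7 + 120) = -50*127 = -6350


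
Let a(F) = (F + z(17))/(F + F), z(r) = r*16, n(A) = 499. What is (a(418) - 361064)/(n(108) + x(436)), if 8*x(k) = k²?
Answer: -150924407/10141098 ≈ -14.882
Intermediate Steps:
z(r) = 16*r
a(F) = (272 + F)/(2*F) (a(F) = (F + 16*17)/(F + F) = (F + 272)/((2*F)) = (272 + F)*(1/(2*F)) = (272 + F)/(2*F))
x(k) = k²/8
(a(418) - 361064)/(n(108) + x(436)) = ((½)*(272 + 418)/418 - 361064)/(499 + (⅛)*436²) = ((½)*(1/418)*690 - 361064)/(499 + (⅛)*190096) = (345/418 - 361064)/(499 + 23762) = -150924407/418/24261 = -150924407/418*1/24261 = -150924407/10141098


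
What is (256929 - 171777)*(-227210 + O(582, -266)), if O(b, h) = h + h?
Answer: -19392686784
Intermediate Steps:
O(b, h) = 2*h
(256929 - 171777)*(-227210 + O(582, -266)) = (256929 - 171777)*(-227210 + 2*(-266)) = 85152*(-227210 - 532) = 85152*(-227742) = -19392686784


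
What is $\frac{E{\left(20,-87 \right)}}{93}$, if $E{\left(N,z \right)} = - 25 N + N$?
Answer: $- \frac{160}{31} \approx -5.1613$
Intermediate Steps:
$E{\left(N,z \right)} = - 24 N$
$\frac{E{\left(20,-87 \right)}}{93} = \frac{\left(-24\right) 20}{93} = \left(-480\right) \frac{1}{93} = - \frac{160}{31}$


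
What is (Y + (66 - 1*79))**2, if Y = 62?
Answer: 2401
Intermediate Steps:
(Y + (66 - 1*79))**2 = (62 + (66 - 1*79))**2 = (62 + (66 - 79))**2 = (62 - 13)**2 = 49**2 = 2401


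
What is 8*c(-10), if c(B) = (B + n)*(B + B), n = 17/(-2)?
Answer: 2960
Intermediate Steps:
n = -17/2 (n = 17*(-1/2) = -17/2 ≈ -8.5000)
c(B) = 2*B*(-17/2 + B) (c(B) = (B - 17/2)*(B + B) = (-17/2 + B)*(2*B) = 2*B*(-17/2 + B))
8*c(-10) = 8*(-10*(-17 + 2*(-10))) = 8*(-10*(-17 - 20)) = 8*(-10*(-37)) = 8*370 = 2960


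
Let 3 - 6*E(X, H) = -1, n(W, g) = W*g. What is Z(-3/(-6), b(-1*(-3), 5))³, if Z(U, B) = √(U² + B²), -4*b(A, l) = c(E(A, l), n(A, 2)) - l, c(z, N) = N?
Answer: 5*√5/64 ≈ 0.17469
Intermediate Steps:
E(X, H) = ⅔ (E(X, H) = ½ - ⅙*(-1) = ½ + ⅙ = ⅔)
b(A, l) = -A/2 + l/4 (b(A, l) = -(A*2 - l)/4 = -(2*A - l)/4 = -(-l + 2*A)/4 = -A/2 + l/4)
Z(U, B) = √(B² + U²)
Z(-3/(-6), b(-1*(-3), 5))³ = (√((-(-1)*(-3)/2 + (¼)*5)² + (-3/(-6))²))³ = (√((-½*3 + 5/4)² + (-3*(-⅙))²))³ = (√((-3/2 + 5/4)² + (½)²))³ = (√((-¼)² + ¼))³ = (√(1/16 + ¼))³ = (√(5/16))³ = (√5/4)³ = 5*√5/64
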